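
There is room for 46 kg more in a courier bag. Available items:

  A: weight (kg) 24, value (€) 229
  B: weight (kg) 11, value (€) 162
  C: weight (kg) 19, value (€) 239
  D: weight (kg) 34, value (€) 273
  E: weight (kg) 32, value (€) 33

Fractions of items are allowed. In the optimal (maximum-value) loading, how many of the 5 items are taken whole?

2

Sort by value per unit weight and fill in that order.
Order: B (162/11=14.73) > C (239/19=12.58) > A (229/24=9.54) > D (273/34=8.03) > E (33/32=1.03)
Fill: take B (11 @ 162) → take C (19 @ 239) → take 16/24 of A → 152.67; 46/46 used.
2 item(s) taken whole; one partial (take 16/24 of A).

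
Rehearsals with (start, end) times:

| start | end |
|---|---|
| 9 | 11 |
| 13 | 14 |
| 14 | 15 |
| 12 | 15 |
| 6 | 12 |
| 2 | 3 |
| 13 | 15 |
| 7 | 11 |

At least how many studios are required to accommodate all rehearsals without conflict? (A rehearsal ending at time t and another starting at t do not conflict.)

starts: [2, 6, 7, 9, 12, 13, 13, 14]
ends:   [3, 11, 11, 12, 14, 15, 15, 15]
s2→1 e3→0 s6→1 s7→2 s9→3  — peak 3.

3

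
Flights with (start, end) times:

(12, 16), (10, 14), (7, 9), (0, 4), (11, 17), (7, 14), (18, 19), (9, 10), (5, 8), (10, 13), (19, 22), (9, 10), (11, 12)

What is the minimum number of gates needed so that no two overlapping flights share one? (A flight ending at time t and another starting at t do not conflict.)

The answer is the maximum number of intervals overlapping at any instant.
Events (time:±→running): 0:+→1 4:-→0 5:+→1 7:+→2 7:+→3 8:-→2 9:-→1 9:+→2 9:+→3 10:-→2 10:-→1 10:+→2 10:+→3 11:+→4 11:+→5 … peak 5.

5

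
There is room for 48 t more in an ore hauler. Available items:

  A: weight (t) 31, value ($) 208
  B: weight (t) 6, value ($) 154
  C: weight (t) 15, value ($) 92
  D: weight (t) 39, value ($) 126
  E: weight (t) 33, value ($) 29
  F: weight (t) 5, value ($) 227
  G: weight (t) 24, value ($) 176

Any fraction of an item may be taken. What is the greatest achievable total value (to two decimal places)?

644.23

Greedy by value/weight ratio, highest first.
Order: F (227/5=45.40) > B (154/6=25.67) > G (176/24=7.33) > A (208/31=6.71) > C (92/15=6.13) > D (126/39=3.23) > E (29/33=0.88)
Fill: take F (5 @ 227) → take B (6 @ 154) → take G (24 @ 176) → take 13/31 of A → 87.23; 48/48 used.
Total value = 644.23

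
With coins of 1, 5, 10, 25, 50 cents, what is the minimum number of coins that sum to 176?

Use the largest denomination that fits, subtract, and repeat.
176 − 3×50→26 − 1×25→1 − 1×1→0
Total coins = 3 + 1 + 1 = 5

5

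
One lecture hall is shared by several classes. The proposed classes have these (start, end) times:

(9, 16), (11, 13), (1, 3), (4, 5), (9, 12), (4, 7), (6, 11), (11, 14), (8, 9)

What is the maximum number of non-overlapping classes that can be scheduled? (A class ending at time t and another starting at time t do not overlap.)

Greedy by earliest finish: after sorting by end time, pick each interval compatible with the last pick.
Sorted by end: (1,3)  (4,5)  (4,7)  (8,9)  (6,11)  (9,12)  (11,13)  (11,14)  (9,16)
take (1,3); take (4,5); skip (4,7); take (8,9); take (9,12); skip (11,14).
Selected 4 classes.

4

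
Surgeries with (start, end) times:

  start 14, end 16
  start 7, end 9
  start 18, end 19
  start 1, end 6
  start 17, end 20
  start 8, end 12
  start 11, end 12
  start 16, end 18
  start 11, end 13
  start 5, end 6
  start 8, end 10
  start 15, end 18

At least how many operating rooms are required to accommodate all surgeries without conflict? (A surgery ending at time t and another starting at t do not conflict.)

starts: [1, 5, 7, 8, 8, 11, 11, 14, 15, 16, 17, 18]
ends:   [6, 6, 9, 10, 12, 12, 13, 16, 18, 18, 19, 20]
s1→1 s5→2 e6→1 e6→0 s7→1 s8→2 s8→3  — peak 3.

3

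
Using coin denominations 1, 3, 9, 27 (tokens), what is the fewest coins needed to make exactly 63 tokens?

3

63 − 2×27→9 − 1×9→0
Total coins = 2 + 1 = 3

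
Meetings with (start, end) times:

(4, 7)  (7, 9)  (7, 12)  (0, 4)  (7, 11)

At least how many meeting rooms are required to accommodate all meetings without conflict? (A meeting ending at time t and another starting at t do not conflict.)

3

Events (time:±→running): 0:+→1 4:-→0 4:+→1 7:-→0 7:+→1 7:+→2 7:+→3 … peak 3.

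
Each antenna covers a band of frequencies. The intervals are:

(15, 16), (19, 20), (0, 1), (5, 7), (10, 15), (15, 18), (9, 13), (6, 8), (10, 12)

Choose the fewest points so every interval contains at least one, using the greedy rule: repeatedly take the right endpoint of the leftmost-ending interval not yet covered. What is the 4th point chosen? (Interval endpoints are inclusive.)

Sorted: [0,1] [5,7] [6,8] [10,12] [9,13] [10,15] [15,16] [15,18] [19,20]
{[0,1]} hit by 1; {[5,7],[6,8]} hit by 7; {[10,12],[9,13],[10,15]} hit by 12; {[15,16],[15,18]} hit by 16; {[19,20]} hit by 20.
Points: 1, 7, 12, 16, 20 (5 total).

16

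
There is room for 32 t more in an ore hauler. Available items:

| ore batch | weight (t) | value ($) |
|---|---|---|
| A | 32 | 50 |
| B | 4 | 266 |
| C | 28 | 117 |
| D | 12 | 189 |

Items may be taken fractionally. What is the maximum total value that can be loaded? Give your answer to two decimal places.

521.86

Sort by value per unit weight and fill in that order.
Ratios (sorted): B 66.50, D 15.75, C 4.18, A 1.56
take B (4 @ 266); take D (12 @ 189); take 16/28 of C → 66.86. Capacity used 32/32.
Total value = 521.86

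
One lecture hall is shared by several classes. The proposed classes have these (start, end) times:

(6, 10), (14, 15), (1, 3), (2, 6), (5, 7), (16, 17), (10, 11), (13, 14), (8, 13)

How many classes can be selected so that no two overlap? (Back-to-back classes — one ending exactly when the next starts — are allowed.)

By end time: (1,3), (2,6), (5,7), (6,10), (10,11), (8,13), (13,14), (14,15), (16,17).
Pick (1,3); next start ≥ 3 → (5,7); next start ≥ 7 → (10,11); next start ≥ 11 → (13,14); next start ≥ 14 → (14,15); next start ≥ 15 → (16,17).
Selected 6 classes.

6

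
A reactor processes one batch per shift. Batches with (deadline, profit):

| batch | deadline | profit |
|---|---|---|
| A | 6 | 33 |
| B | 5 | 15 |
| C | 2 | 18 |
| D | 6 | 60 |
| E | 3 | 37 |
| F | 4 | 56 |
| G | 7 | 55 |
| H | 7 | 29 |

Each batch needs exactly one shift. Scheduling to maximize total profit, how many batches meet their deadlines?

Sort by profit descending; place each in the latest free slot ≤ its deadline.
By profit: D(d6,60), F(d4,56), G(d7,55), E(d3,37), A(d6,33), H(d7,29), C(d2,18), B(d5,15)
D→slot 6; F→slot 4; G→slot 7; E→slot 3; A→slot 5; H→slot 2; C→slot 1; B skipped.
7 of 8 scheduled.

7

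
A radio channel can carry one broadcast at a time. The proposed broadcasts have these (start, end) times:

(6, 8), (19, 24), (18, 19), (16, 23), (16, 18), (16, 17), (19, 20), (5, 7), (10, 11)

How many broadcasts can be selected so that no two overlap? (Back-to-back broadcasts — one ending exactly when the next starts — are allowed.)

5

By end time: (5,7), (6,8), (10,11), (16,17), (16,18), (18,19), (19,20), (16,23), (19,24).
Pick (5,7); next start ≥ 7 → (10,11); next start ≥ 11 → (16,17); next start ≥ 17 → (18,19); next start ≥ 19 → (19,20).
Selected 5 broadcasts.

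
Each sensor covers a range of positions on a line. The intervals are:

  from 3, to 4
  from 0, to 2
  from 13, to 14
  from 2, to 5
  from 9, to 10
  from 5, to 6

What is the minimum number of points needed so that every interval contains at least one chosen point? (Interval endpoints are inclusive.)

Sort by right endpoint; whenever an interval is uncovered, place a point at its right end.
Sorted: [0,2] [3,4] [2,5] [5,6] [9,10] [13,14]
{[0,2]} hit by 2; {[3,4],[2,5]} hit by 4; {[5,6]} hit by 6; {[9,10]} hit by 10; {[13,14]} hit by 14.
Points: 2, 4, 6, 10, 14 (5 total).

5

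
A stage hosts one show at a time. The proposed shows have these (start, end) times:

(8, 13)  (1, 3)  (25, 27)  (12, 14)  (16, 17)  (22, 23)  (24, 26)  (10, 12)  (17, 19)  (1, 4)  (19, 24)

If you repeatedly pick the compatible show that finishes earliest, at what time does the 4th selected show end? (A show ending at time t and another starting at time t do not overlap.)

Greedy by earliest finish: after sorting by end time, pick each interval compatible with the last pick.
By end time: (1,3), (1,4), (10,12), (8,13), (12,14), (16,17), (17,19), (22,23), (19,24), (24,26), (25,27).
Pick (1,3); next start ≥ 3 → (10,12); next start ≥ 12 → (12,14); next start ≥ 14 → (16,17); next start ≥ 17 → (17,19); next start ≥ 19 → (22,23); next start ≥ 23 → (24,26).
Selected: (1,3) (10,12) (12,14) (16,17) (17,19) (22,23) (24,26)

17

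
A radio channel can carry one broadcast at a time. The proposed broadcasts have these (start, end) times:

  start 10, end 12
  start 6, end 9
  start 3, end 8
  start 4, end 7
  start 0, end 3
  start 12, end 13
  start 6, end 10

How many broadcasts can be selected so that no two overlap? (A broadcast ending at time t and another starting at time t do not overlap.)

Sorted by end: (0,3)  (4,7)  (3,8)  (6,9)  (6,10)  (10,12)  (12,13)
take (0,3); take (4,7); skip (6,10); take (10,12); take (12,13).
Selected 4 broadcasts.

4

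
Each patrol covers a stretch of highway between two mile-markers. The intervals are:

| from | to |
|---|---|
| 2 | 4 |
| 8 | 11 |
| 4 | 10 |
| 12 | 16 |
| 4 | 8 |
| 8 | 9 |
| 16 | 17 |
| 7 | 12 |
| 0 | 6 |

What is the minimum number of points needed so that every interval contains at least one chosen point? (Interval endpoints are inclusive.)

3

By right end: [2,4]  [0,6]  [4,8]  [8,9]  [4,10]  [8,11]  [7,12]  [12,16]  [16,17]
[2,4] uncovered → point at 4; [8,9] uncovered → point at 9; [12,16] uncovered → point at 16.
Points: 4, 9, 16 (3 total).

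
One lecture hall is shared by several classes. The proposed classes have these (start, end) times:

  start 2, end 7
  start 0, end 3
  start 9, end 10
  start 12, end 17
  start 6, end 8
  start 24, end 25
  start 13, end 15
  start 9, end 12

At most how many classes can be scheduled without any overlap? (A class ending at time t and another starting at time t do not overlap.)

Greedy by earliest finish: after sorting by end time, pick each interval compatible with the last pick.
Sorted by end: (0,3)  (2,7)  (6,8)  (9,10)  (9,12)  (13,15)  (12,17)  (24,25)
take (0,3); take (6,8); take (9,10); skip (9,12); take (13,15); take (24,25).
Selected 5 classes.

5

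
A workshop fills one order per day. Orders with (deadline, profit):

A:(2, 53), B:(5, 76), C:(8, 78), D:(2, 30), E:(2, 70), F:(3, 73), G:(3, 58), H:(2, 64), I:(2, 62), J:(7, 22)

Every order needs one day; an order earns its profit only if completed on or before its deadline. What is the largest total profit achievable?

Sort by profit descending; place each in the latest free slot ≤ its deadline.
By profit: C(d8,78), B(d5,76), F(d3,73), E(d2,70), H(d2,64), I(d2,62), G(d3,58), A(d2,53), D(d2,30), J(d7,22)
C→slot 8; B→slot 5; F→slot 3; E→slot 2; H→slot 1; I skipped; G skipped; A skipped; D skipped; J→slot 7.
Profit = 64 + 70 + 73 + 76 + 22 + 78 = 383

383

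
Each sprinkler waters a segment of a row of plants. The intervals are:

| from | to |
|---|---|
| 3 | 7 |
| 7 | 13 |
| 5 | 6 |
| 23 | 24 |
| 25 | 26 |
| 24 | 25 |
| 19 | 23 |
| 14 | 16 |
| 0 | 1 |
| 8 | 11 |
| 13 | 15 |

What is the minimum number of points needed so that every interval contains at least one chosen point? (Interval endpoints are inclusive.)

Sort by right endpoint; whenever an interval is uncovered, place a point at its right end.
Sorted: [0,1] [5,6] [3,7] [8,11] [7,13] [13,15] [14,16] [19,23] [23,24] [24,25] [25,26]
{[0,1]} hit by 1; {[5,6],[3,7]} hit by 6; {[8,11],[7,13]} hit by 11; {[13,15],[14,16]} hit by 15; {[19,23],[23,24]} hit by 23; {[24,25],[25,26]} hit by 25.
Points: 1, 6, 11, 15, 23, 25 (6 total).

6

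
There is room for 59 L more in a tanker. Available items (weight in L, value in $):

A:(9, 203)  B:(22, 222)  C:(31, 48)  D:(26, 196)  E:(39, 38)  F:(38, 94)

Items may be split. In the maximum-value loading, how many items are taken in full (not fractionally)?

3

Ratios (sorted): A 22.56, B 10.09, D 7.54, F 2.47, C 1.55, E 0.97
take A (9 @ 203); take B (22 @ 222); take D (26 @ 196); take 2/38 of F → 4.95. Capacity used 59/59.
3 item(s) taken whole; one partial (take 2/38 of F).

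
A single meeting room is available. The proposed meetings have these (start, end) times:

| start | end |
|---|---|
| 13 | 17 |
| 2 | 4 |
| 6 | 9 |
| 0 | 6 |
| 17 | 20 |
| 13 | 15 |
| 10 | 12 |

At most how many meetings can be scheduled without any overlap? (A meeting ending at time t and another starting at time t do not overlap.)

Sorted by end: (2,4)  (0,6)  (6,9)  (10,12)  (13,15)  (13,17)  (17,20)
take (2,4); skip (0,6); take (6,9); take (10,12); take (13,15); take (17,20).
Selected 5 meetings.

5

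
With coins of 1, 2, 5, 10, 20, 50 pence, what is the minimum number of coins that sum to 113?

5

113 = 2×50 + 1×10 + 1×2 + 1×1
Total coins = 2 + 1 + 1 + 1 = 5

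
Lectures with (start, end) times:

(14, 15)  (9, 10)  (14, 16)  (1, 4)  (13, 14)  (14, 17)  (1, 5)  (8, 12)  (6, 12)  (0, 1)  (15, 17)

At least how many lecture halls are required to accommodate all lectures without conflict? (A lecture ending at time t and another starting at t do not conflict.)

3

Events (time:±→running): 0:+→1 1:-→0 1:+→1 1:+→2 4:-→1 5:-→0 6:+→1 8:+→2 9:+→3 … peak 3.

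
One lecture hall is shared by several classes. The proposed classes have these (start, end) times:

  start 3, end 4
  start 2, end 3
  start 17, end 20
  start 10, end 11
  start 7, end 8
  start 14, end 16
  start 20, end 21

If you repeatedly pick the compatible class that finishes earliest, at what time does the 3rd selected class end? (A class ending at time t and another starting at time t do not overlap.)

Order by finish time; keep every interval that doesn't clash with the previous kept one.
Sorted by end: (2,3)  (3,4)  (7,8)  (10,11)  (14,16)  (17,20)  (20,21)
take (2,3); take (3,4); take (7,8); take (10,11); take (14,16); take (17,20); take (20,21).
Selected: (2,3) (3,4) (7,8) (10,11) (14,16) (17,20) (20,21)

8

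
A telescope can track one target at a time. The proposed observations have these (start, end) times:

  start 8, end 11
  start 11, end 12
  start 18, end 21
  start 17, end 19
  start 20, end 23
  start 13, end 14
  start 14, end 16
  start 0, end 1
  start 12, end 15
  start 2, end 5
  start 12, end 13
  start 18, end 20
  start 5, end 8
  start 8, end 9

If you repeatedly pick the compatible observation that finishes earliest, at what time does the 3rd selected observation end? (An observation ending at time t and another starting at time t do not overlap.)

8

By end time: (0,1), (2,5), (5,8), (8,9), (8,11), (11,12), (12,13), (13,14), (12,15), (14,16), (17,19), (18,20), (18,21), (20,23).
Pick (0,1); next start ≥ 1 → (2,5); next start ≥ 5 → (5,8); next start ≥ 8 → (8,9); next start ≥ 9 → (11,12); next start ≥ 12 → (12,13); next start ≥ 13 → (13,14); next start ≥ 14 → (14,16); next start ≥ 16 → (17,19); next start ≥ 19 → (20,23).
Selected: (0,1) (2,5) (5,8) (8,9) (11,12) (12,13) (13,14) (14,16) (17,19) (20,23)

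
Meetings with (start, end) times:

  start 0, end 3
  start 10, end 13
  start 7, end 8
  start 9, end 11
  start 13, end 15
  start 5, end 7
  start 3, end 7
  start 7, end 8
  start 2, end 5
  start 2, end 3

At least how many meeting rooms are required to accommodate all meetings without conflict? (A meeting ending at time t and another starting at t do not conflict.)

Count concurrent intervals with a sweep; the peak is the room count.
Events (time:±→running): 0:+→1 2:+→2 2:+→3 … peak 3.

3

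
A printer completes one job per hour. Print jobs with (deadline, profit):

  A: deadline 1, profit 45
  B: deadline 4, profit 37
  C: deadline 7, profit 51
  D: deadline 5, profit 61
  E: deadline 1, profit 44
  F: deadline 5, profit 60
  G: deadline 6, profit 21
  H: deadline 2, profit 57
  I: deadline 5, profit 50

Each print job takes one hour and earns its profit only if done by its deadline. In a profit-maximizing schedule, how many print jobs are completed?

By profit: D(d5,61), F(d5,60), H(d2,57), C(d7,51), I(d5,50), A(d1,45), E(d1,44), B(d4,37), G(d6,21)
D→slot 5; F→slot 4; H→slot 2; C→slot 7; I→slot 3; A→slot 1; E skipped; B skipped; G→slot 6.
7 of 9 scheduled.

7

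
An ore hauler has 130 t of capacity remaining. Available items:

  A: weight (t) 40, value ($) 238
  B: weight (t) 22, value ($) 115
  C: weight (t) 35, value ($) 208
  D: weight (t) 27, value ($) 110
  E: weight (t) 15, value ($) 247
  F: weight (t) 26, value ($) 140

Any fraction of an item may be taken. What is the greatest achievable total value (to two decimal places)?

Order: E (247/15=16.47) > A (238/40=5.95) > C (208/35=5.94) > F (140/26=5.38) > B (115/22=5.23) > D (110/27=4.07)
Fill: take E (15 @ 247) → take A (40 @ 238) → take C (35 @ 208) → take F (26 @ 140) → take 14/22 of B → 73.18; 130/130 used.
Total value = 906.18

906.18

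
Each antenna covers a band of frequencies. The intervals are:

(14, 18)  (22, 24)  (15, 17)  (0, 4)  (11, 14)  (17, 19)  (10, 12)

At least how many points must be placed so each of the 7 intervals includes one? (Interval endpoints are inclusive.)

4

Sorted: [0,4] [10,12] [11,14] [15,17] [14,18] [17,19] [22,24]
{[0,4]} hit by 4; {[10,12],[11,14]} hit by 12; {[15,17],[14,18],[17,19]} hit by 17; {[22,24]} hit by 24.
Points: 4, 12, 17, 24 (4 total).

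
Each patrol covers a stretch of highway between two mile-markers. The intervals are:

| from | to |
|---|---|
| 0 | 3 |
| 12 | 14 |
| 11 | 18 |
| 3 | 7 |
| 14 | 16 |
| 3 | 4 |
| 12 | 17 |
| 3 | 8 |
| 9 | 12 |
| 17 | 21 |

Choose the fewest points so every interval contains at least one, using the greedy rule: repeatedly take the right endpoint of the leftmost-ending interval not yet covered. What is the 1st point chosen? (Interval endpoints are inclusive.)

3

Sort by right endpoint; whenever an interval is uncovered, place a point at its right end.
Sorted: [0,3] [3,4] [3,7] [3,8] [9,12] [12,14] [14,16] [12,17] [11,18] [17,21]
{[0,3],[3,4],[3,7],[3,8]} hit by 3; {[9,12],[12,14]} hit by 12; {[14,16],[12,17],[11,18]} hit by 16; {[17,21]} hit by 21.
Points: 3, 12, 16, 21 (4 total).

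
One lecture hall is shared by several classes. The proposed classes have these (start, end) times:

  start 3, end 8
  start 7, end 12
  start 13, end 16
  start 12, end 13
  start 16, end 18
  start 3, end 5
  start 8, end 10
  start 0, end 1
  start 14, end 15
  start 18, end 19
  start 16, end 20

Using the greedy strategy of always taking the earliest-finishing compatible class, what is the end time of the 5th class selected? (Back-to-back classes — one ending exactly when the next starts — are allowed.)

By end time: (0,1), (3,5), (3,8), (8,10), (7,12), (12,13), (14,15), (13,16), (16,18), (18,19), (16,20).
Pick (0,1); next start ≥ 1 → (3,5); next start ≥ 5 → (8,10); next start ≥ 10 → (12,13); next start ≥ 13 → (14,15); next start ≥ 15 → (16,18); next start ≥ 18 → (18,19).
Selected: (0,1) (3,5) (8,10) (12,13) (14,15) (16,18) (18,19)

15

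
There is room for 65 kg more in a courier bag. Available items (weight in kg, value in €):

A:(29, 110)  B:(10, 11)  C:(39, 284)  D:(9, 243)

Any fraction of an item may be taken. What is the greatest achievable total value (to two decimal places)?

Sort by value per unit weight and fill in that order.
Ratios (sorted): D 27.00, C 7.28, A 3.79, B 1.10
take D (9 @ 243); take C (39 @ 284); take 17/29 of A → 64.48. Capacity used 65/65.
Total value = 591.48

591.48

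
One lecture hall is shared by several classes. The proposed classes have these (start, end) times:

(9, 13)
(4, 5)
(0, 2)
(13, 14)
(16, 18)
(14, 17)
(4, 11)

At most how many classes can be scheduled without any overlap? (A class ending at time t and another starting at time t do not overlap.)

Greedy by earliest finish: after sorting by end time, pick each interval compatible with the last pick.
Sorted by end: (0,2)  (4,5)  (4,11)  (9,13)  (13,14)  (14,17)  (16,18)
take (0,2); take (4,5); take (9,13); take (13,14); take (14,17).
Selected 5 classes.

5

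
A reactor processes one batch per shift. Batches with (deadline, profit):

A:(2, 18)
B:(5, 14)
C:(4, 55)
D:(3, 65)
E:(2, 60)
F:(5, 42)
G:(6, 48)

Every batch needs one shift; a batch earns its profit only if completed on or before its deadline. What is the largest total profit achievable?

288

Take jobs in profit order; each goes to the latest open slot no later than its deadline.
Profit order: D=65 E=60 C=55 G=48 F=42 A=18 B=14
Assign: D→slot 3, E→slot 2, C→slot 4, G→slot 6, F→slot 5, A→slot 1, B skipped.
Slots: [1:A] [2:E] [3:D] [4:C] [5:F] [6:G]
Profit = 18 + 60 + 65 + 55 + 42 + 48 = 288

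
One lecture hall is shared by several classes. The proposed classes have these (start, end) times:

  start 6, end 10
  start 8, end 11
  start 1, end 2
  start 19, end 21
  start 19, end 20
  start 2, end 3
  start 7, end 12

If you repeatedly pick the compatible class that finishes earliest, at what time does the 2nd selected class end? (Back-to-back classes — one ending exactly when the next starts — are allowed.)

Order by finish time; keep every interval that doesn't clash with the previous kept one.
By end time: (1,2), (2,3), (6,10), (8,11), (7,12), (19,20), (19,21).
Pick (1,2); next start ≥ 2 → (2,3); next start ≥ 3 → (6,10); next start ≥ 10 → (19,20).
Selected: (1,2) (2,3) (6,10) (19,20)

3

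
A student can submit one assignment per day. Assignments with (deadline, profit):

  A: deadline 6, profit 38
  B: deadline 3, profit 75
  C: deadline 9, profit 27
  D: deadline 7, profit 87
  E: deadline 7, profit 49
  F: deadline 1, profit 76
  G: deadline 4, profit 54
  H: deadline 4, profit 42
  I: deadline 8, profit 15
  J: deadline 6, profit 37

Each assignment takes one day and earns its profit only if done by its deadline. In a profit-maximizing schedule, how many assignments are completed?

9

Profit order: D=87 F=76 B=75 G=54 E=49 H=42 A=38 J=37 C=27 I=15
Assign: D→slot 7, F→slot 1, B→slot 3, G→slot 4, E→slot 6, H→slot 2, A→slot 5, J skipped, C→slot 9, I→slot 8.
Slots: [1:F] [2:H] [3:B] [4:G] [5:A] [6:E] [7:D] [8:I] [9:C]
9 of 10 scheduled.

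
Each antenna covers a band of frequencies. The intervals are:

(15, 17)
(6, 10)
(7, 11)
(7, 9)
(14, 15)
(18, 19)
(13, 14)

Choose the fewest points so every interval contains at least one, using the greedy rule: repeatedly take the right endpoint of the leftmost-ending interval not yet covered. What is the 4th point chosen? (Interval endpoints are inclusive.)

Sort by right endpoint; whenever an interval is uncovered, place a point at its right end.
Sorted: [7,9] [6,10] [7,11] [13,14] [14,15] [15,17] [18,19]
{[7,9],[6,10],[7,11]} hit by 9; {[13,14],[14,15]} hit by 14; {[15,17]} hit by 17; {[18,19]} hit by 19.
Points: 9, 14, 17, 19 (4 total).

19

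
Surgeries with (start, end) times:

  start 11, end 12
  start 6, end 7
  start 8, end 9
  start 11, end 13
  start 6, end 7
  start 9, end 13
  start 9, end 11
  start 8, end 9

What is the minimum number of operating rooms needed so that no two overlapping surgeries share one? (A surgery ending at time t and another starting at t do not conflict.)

The answer is the maximum number of intervals overlapping at any instant.
starts: [6, 6, 8, 8, 9, 9, 11, 11]
ends:   [7, 7, 9, 9, 11, 12, 13, 13]
s6→1 s6→2 e7→1 e7→0 s8→1 s8→2 e9→1 e9→0 s9→1 s9→2 e11→1 s11→2 s11→3  — peak 3.

3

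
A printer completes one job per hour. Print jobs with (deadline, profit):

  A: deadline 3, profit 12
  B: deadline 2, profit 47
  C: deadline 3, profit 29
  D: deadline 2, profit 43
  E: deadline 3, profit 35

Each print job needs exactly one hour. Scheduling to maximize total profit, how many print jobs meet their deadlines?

3

Take jobs in profit order; each goes to the latest open slot no later than its deadline.
By profit: B(d2,47), D(d2,43), E(d3,35), C(d3,29), A(d3,12)
B→slot 2; D→slot 1; E→slot 3; C skipped; A skipped.
3 of 5 scheduled.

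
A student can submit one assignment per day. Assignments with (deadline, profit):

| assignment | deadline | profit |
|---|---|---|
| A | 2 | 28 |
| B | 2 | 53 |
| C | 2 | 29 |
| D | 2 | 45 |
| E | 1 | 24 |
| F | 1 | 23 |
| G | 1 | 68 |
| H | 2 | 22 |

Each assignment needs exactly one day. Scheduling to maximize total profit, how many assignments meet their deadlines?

2

Sort by profit descending; place each in the latest free slot ≤ its deadline.
By profit: G(d1,68), B(d2,53), D(d2,45), C(d2,29), A(d2,28), E(d1,24), F(d1,23), H(d2,22)
G→slot 1; B→slot 2; D skipped; C skipped; A skipped; E skipped; F skipped; H skipped.
2 of 8 scheduled.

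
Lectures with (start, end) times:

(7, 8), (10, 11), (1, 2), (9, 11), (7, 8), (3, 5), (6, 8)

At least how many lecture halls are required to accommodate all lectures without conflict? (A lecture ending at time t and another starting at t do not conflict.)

3

starts: [1, 3, 6, 7, 7, 9, 10]
ends:   [2, 5, 8, 8, 8, 11, 11]
s1→1 e2→0 s3→1 e5→0 s6→1 s7→2 s7→3  — peak 3.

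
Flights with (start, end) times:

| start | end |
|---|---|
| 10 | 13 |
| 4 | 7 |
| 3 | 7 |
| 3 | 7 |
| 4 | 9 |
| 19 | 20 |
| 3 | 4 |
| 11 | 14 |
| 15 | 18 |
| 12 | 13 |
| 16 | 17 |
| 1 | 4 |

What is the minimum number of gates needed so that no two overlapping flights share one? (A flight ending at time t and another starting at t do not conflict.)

Count concurrent intervals with a sweep; the peak is the room count.
Events (time:±→running): 1:+→1 3:+→2 3:+→3 3:+→4 … peak 4.

4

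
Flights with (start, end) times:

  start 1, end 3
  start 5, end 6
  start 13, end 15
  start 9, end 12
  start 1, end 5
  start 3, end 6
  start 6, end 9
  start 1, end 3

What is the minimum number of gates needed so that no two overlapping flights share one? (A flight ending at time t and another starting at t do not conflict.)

The answer is the maximum number of intervals overlapping at any instant.
starts: [1, 1, 1, 3, 5, 6, 9, 13]
ends:   [3, 3, 5, 6, 6, 9, 12, 15]
s1→1 s1→2 s1→3  — peak 3.

3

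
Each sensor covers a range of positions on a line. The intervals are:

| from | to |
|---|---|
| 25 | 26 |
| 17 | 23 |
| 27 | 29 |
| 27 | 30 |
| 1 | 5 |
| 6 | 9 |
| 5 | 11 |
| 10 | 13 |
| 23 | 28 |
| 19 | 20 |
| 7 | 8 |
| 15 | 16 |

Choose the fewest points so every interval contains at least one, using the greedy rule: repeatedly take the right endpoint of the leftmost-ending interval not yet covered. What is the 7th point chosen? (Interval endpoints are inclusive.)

Process intervals by earliest right end; each time one isn't hit yet, stab at its right endpoint.
By right end: [1,5]  [7,8]  [6,9]  [5,11]  [10,13]  [15,16]  [19,20]  [17,23]  [25,26]  [23,28]  [27,29]  [27,30]
[1,5] uncovered → point at 5; [7,8] uncovered → point at 8; [10,13] uncovered → point at 13; [15,16] uncovered → point at 16; [19,20] uncovered → point at 20; [25,26] uncovered → point at 26; [27,29] uncovered → point at 29.
Points: 5, 8, 13, 16, 20, 26, 29 (7 total).

29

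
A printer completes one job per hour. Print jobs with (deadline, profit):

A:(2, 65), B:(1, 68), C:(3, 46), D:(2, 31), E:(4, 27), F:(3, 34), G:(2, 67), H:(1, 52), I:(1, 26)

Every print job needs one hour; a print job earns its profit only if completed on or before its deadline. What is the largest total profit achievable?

Sort by profit descending; place each in the latest free slot ≤ its deadline.
By profit: B(d1,68), G(d2,67), A(d2,65), H(d1,52), C(d3,46), F(d3,34), D(d2,31), E(d4,27), I(d1,26)
B→slot 1; G→slot 2; A skipped; H skipped; C→slot 3; F skipped; D skipped; E→slot 4; I skipped.
Profit = 68 + 67 + 46 + 27 = 208

208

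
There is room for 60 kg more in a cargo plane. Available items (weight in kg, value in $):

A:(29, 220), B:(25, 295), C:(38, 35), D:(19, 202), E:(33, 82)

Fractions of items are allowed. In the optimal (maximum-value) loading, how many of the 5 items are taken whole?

2

Greedy by value/weight ratio, highest first.
Order: B (295/25=11.80) > D (202/19=10.63) > A (220/29=7.59) > E (82/33=2.48) > C (35/38=0.92)
Fill: take B (25 @ 295) → take D (19 @ 202) → take 16/29 of A → 121.38; 60/60 used.
2 item(s) taken whole; one partial (take 16/29 of A).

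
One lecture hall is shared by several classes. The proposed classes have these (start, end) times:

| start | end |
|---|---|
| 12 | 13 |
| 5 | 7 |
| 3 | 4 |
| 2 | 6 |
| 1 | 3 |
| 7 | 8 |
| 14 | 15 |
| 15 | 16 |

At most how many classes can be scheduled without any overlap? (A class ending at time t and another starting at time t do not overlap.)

7

Order by finish time; keep every interval that doesn't clash with the previous kept one.
Sorted by end: (1,3)  (3,4)  (2,6)  (5,7)  (7,8)  (12,13)  (14,15)  (15,16)
take (1,3); take (3,4); skip (2,6); take (5,7); take (7,8); take (12,13); take (14,15); take (15,16).
Selected 7 classes.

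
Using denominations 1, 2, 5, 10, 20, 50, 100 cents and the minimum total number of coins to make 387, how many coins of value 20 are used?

Use the largest denomination that fits, subtract, and repeat.
387 = 3×100 + 1×50 + 1×20 + 1×10 + 1×5 + 1×2
Count of 20: 1

1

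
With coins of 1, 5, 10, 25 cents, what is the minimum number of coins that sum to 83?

7

Use the largest denomination that fits, subtract, and repeat.
83 − 3×25→8 − 1×5→3 − 3×1→0
Total coins = 3 + 1 + 3 = 7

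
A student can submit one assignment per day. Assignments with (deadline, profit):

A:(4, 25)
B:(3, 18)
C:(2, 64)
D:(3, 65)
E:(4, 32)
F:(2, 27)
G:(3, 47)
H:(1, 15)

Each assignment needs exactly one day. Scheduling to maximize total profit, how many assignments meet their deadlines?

Profit order: D=65 C=64 G=47 E=32 F=27 A=25 B=18 H=15
Assign: D→slot 3, C→slot 2, G→slot 1, E→slot 4, F skipped, A skipped, B skipped, H skipped.
Slots: [1:G] [2:C] [3:D] [4:E]
4 of 8 scheduled.

4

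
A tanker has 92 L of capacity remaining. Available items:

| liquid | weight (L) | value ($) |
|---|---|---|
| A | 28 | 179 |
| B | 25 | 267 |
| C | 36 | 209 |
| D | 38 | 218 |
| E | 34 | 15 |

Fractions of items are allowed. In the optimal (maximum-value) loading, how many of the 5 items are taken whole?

Ratios (sorted): B 10.68, A 6.39, C 5.81, D 5.74, E 0.44
take B (25 @ 267); take A (28 @ 179); take C (36 @ 209); take 3/38 of D → 17.21. Capacity used 92/92.
3 item(s) taken whole; one partial (take 3/38 of D).

3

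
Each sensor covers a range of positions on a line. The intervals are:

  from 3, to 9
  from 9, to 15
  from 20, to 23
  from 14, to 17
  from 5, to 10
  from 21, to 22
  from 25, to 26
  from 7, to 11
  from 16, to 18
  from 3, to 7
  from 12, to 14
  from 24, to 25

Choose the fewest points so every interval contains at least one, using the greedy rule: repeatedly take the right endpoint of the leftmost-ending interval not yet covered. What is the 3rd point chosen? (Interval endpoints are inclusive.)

Sort by right endpoint; whenever an interval is uncovered, place a point at its right end.
By right end: [3,7]  [3,9]  [5,10]  [7,11]  [12,14]  [9,15]  [14,17]  [16,18]  [21,22]  [20,23]  [24,25]  [25,26]
[3,7] uncovered → point at 7; [12,14] uncovered → point at 14; [16,18] uncovered → point at 18; [21,22] uncovered → point at 22; [24,25] uncovered → point at 25.
Points: 7, 14, 18, 22, 25 (5 total).

18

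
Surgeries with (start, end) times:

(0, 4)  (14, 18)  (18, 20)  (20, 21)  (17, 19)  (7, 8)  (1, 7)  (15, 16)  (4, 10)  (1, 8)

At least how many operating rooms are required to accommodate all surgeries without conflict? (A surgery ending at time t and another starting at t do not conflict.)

3

Count concurrent intervals with a sweep; the peak is the room count.
starts: [0, 1, 1, 4, 7, 14, 15, 17, 18, 20]
ends:   [4, 7, 8, 8, 10, 16, 18, 19, 20, 21]
s0→1 s1→2 s1→3  — peak 3.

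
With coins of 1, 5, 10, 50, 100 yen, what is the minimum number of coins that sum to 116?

116 − 1×100→16 − 1×10→6 − 1×5→1 − 1×1→0
Total coins = 1 + 1 + 1 + 1 = 4

4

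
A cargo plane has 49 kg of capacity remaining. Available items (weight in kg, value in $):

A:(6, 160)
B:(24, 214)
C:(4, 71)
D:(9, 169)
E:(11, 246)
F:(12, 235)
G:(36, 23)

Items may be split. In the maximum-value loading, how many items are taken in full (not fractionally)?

Ratios (sorted): A 26.67, E 22.36, F 19.58, D 18.78, C 17.75, B 8.92, G 0.64
take A (6 @ 160); take E (11 @ 246); take F (12 @ 235); take D (9 @ 169); take C (4 @ 71); take 7/24 of B → 62.42. Capacity used 49/49.
5 item(s) taken whole; one partial (take 7/24 of B).

5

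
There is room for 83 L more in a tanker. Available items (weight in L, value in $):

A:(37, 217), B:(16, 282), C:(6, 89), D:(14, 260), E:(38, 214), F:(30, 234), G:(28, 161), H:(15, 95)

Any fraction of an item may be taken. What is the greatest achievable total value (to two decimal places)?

971.73

Sort by value per unit weight and fill in that order.
Order: D (260/14=18.57) > B (282/16=17.62) > C (89/6=14.83) > F (234/30=7.80) > H (95/15=6.33) > A (217/37=5.86) > G (161/28=5.75) > E (214/38=5.63)
Fill: take D (14 @ 260) → take B (16 @ 282) → take C (6 @ 89) → take F (30 @ 234) → take H (15 @ 95) → take 2/37 of A → 11.73; 83/83 used.
Total value = 971.73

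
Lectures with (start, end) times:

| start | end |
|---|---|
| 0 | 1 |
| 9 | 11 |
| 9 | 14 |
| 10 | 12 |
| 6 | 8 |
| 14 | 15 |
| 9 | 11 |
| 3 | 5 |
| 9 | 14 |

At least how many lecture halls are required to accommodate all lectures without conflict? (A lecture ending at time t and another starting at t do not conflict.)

Events (time:±→running): 0:+→1 1:-→0 3:+→1 5:-→0 6:+→1 8:-→0 9:+→1 9:+→2 9:+→3 9:+→4 10:+→5 … peak 5.

5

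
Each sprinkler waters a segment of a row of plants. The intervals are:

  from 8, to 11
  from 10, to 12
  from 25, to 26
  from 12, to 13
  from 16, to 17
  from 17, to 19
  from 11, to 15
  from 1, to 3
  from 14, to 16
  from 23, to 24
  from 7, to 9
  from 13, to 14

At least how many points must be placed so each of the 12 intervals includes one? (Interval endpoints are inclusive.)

Process intervals by earliest right end; each time one isn't hit yet, stab at its right endpoint.
By right end: [1,3]  [7,9]  [8,11]  [10,12]  [12,13]  [13,14]  [11,15]  [14,16]  [16,17]  [17,19]  [23,24]  [25,26]
[1,3] uncovered → point at 3; [7,9] uncovered → point at 9; [10,12] uncovered → point at 12; [13,14] uncovered → point at 14; [16,17] uncovered → point at 17; [23,24] uncovered → point at 24; [25,26] uncovered → point at 26.
Points: 3, 9, 12, 14, 17, 24, 26 (7 total).

7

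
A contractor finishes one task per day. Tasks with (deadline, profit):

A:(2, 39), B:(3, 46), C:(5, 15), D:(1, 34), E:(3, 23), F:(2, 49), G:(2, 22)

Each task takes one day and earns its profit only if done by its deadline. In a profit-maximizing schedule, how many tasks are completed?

4

Profit order: F=49 B=46 A=39 D=34 E=23 G=22 C=15
Assign: F→slot 2, B→slot 3, A→slot 1, D skipped, E skipped, G skipped, C→slot 5.
Slots: [1:A] [2:F] [3:B] [5:C]
4 of 7 scheduled.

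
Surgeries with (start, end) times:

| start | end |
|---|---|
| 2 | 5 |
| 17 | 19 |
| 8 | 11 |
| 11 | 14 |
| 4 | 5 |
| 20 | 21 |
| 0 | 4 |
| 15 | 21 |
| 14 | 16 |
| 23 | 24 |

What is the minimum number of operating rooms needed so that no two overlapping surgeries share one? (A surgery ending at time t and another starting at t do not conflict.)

2

The answer is the maximum number of intervals overlapping at any instant.
Events (time:±→running): 0:+→1 2:+→2 … peak 2.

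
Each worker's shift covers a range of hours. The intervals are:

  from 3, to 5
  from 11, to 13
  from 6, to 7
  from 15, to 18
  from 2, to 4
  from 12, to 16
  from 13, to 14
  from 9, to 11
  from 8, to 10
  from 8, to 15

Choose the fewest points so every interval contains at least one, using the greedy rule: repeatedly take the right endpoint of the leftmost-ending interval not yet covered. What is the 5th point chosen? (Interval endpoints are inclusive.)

18

By right end: [2,4]  [3,5]  [6,7]  [8,10]  [9,11]  [11,13]  [13,14]  [8,15]  [12,16]  [15,18]
[2,4] uncovered → point at 4; [6,7] uncovered → point at 7; [8,10] uncovered → point at 10; [11,13] uncovered → point at 13; [15,18] uncovered → point at 18.
Points: 4, 7, 10, 13, 18 (5 total).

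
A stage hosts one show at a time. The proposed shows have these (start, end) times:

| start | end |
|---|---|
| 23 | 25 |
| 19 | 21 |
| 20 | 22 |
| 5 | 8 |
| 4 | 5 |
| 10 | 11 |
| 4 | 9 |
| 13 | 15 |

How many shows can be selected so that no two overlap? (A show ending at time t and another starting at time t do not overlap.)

6

Sorted by end: (4,5)  (5,8)  (4,9)  (10,11)  (13,15)  (19,21)  (20,22)  (23,25)
take (4,5); take (5,8); skip (4,9); take (10,11); take (13,15); take (19,21); take (23,25).
Selected 6 shows.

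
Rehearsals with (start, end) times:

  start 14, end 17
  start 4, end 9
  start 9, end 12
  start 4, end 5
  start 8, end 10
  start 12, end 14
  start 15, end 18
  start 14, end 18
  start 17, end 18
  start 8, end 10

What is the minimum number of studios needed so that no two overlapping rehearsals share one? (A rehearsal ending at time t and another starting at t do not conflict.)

Events (time:±→running): 4:+→1 4:+→2 5:-→1 8:+→2 8:+→3 … peak 3.

3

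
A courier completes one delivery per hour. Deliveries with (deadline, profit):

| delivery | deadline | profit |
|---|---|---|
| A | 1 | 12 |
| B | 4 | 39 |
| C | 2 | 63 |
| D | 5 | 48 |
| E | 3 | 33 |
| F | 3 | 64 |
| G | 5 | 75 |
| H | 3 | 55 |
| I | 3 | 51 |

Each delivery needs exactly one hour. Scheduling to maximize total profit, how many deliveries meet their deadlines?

Take jobs in profit order; each goes to the latest open slot no later than its deadline.
Profit order: G=75 F=64 C=63 H=55 I=51 D=48 B=39 E=33 A=12
Assign: G→slot 5, F→slot 3, C→slot 2, H→slot 1, I skipped, D→slot 4, B skipped, E skipped, A skipped.
Slots: [1:H] [2:C] [3:F] [4:D] [5:G]
5 of 9 scheduled.

5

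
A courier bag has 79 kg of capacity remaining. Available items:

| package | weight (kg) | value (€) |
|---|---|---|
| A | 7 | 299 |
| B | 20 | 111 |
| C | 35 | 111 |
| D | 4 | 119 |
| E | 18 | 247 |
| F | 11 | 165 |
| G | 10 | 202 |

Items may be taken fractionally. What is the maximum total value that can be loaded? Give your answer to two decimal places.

1171.54

Sort by value per unit weight and fill in that order.
Order: A (299/7=42.71) > D (119/4=29.75) > G (202/10=20.20) > F (165/11=15.00) > E (247/18=13.72) > B (111/20=5.55) > C (111/35=3.17)
Fill: take A (7 @ 299) → take D (4 @ 119) → take G (10 @ 202) → take F (11 @ 165) → take E (18 @ 247) → take B (20 @ 111) → take 9/35 of C → 28.54; 79/79 used.
Total value = 1171.54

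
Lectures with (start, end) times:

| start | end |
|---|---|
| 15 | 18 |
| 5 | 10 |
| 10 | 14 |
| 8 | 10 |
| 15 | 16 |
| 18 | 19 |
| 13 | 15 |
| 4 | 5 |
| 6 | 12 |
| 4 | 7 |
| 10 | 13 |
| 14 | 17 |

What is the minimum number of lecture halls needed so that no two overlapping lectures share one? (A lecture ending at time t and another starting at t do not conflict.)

starts: [4, 4, 5, 6, 8, 10, 10, 13, 14, 15, 15, 18]
ends:   [5, 7, 10, 10, 12, 13, 14, 15, 16, 17, 18, 19]
s4→1 s4→2 e5→1 s5→2 s6→3  — peak 3.

3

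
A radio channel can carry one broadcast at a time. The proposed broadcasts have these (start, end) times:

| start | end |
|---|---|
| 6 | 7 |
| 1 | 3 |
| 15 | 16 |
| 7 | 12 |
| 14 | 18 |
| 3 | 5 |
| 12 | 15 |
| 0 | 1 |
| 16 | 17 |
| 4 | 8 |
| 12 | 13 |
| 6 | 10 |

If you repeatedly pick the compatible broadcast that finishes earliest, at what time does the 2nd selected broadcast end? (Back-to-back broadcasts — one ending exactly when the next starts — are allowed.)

3

By end time: (0,1), (1,3), (3,5), (6,7), (4,8), (6,10), (7,12), (12,13), (12,15), (15,16), (16,17), (14,18).
Pick (0,1); next start ≥ 1 → (1,3); next start ≥ 3 → (3,5); next start ≥ 5 → (6,7); next start ≥ 7 → (7,12); next start ≥ 12 → (12,13); next start ≥ 13 → (15,16); next start ≥ 16 → (16,17).
Selected: (0,1) (1,3) (3,5) (6,7) (7,12) (12,13) (15,16) (16,17)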